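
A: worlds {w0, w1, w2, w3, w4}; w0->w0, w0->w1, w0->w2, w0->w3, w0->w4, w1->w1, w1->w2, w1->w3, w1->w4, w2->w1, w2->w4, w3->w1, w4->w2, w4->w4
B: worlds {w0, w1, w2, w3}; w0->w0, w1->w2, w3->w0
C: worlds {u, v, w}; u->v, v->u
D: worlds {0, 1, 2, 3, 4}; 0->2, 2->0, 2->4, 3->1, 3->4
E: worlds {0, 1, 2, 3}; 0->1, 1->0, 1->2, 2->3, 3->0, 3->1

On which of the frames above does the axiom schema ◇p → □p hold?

B, C

This is the axiom for partial functionality; its first-order frame correspondent is ∀x ∀y ∀z (Rxy ∧ Rxz → y = z).
A: fails — w0 sees both w0 and w1.
B: condition met.
C: condition met.
D: fails — 2 sees both 0 and 4.
E: fails — 1 sees both 0 and 2.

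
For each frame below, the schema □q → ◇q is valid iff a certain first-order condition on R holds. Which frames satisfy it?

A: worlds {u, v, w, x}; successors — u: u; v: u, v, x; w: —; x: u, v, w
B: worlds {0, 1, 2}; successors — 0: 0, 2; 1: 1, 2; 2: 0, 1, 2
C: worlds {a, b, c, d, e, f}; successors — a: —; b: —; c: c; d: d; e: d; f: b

The schema corresponds to seriality: ∀x ∃y Rxy.
A: fails — world w has no successor.
B: ✓.
C: fails — world a has no successor.

B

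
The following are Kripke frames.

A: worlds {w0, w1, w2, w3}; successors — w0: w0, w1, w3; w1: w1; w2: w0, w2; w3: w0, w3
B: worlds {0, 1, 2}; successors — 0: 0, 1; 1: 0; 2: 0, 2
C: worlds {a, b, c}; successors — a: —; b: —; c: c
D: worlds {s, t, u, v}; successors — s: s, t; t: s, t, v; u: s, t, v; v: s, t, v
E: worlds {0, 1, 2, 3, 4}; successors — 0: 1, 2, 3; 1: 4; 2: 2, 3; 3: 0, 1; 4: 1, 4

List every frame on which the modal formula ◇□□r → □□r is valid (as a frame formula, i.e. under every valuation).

The schema corresponds to a generalized confluence (Geach) condition: ∀x ∀y ∀z ((xRy ∧ xR²z) → ∃w (yR²w ∧ z = w)).
A: fails — w0Rw1, w0R²w0 but no w with w1R²w and w0=w.
B: fails — 2R0, 2R²2 but no w with 0R²w and 2=w.
C: condition met.
D: condition met.
E: fails — 0R1, 0R²0 but no w with 1R²w and 0=w.

C, D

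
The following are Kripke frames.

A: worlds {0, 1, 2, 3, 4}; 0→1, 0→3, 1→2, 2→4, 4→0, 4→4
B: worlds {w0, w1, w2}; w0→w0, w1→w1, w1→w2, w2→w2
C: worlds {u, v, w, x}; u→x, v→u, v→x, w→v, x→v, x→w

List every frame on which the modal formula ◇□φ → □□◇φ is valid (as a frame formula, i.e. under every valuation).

B

Frame correspondent (Sahlqvist): ∀x ∀y ∀z ((xRy ∧ xR²z) → ∃w (yRw ∧ zRw)) — i.e. a generalized confluence (Geach) condition.
A: fails — 0R1, 0R²2 but no w with 1Rw and 2Rw.
B: holds.
C: fails — uRx, uR²v but no t with xRt and vRt.
Valid on: B.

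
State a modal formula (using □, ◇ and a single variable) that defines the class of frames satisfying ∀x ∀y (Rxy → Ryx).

ψ → □◇ψ

A defining formula is ψ → □◇ψ (the B axiom).
Suppose ψ→□◇ψ is valid. Take Rxy and set V(ψ)={x}. Then ψ at x, so □◇ψ at x, so ◇ψ at y, so some z with Ryz has ψ; z=x, i.e. Ryx.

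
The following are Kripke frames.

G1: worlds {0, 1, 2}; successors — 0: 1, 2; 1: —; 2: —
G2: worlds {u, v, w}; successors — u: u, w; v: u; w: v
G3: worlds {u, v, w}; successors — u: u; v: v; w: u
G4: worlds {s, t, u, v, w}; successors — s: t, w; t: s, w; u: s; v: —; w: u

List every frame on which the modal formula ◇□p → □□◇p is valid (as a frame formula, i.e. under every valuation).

G1, G3

The schema corresponds to a generalized confluence (Geach) condition: ∀x ∀y ∀z ((xRy ∧ xR²z) → ∃w (yRw ∧ zRw)).
G1: holds.
G2: fails — uRu, uR²w but no t with uRt and wRt.
G3: holds.
G4: fails — sRt, sR²w but no w* with tRw* and wRw*.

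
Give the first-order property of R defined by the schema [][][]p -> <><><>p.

forall x exists w (x R^3 w & x R^3 w)

This is a Sahlqvist (Geach-type) schema ◇^0□^3p → □^0◇^3p.
Minimal-valuation argument: fix x; take any y with xR^0y and any z with xR^0z. Set V(p) to the set of worlds R-reachable from y in exactly 3 steps. Then □^3p holds at y, so the antecedent holds at x; validity forces ◇^3p at z, giving a w with zR^3w and yR^3w.
First-order correspondent: forall x exists w (x R^3 w & x R^3 w).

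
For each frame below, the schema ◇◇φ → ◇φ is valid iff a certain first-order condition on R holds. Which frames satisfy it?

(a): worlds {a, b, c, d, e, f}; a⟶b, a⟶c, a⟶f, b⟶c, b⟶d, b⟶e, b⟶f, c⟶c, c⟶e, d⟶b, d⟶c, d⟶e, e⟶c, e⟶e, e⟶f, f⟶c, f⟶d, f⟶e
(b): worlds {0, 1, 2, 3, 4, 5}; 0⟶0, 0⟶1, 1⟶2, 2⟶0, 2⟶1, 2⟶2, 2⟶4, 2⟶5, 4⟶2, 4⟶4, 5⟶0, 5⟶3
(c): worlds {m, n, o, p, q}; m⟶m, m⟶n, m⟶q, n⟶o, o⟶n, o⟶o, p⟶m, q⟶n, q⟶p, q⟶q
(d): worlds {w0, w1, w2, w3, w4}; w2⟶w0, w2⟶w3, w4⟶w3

Frame correspondent (Sahlqvist): ∀x ∀y ∀z (Rxy ∧ Ryz → Rxz) — i.e. transitivity.
(a): fails — Rde and Ref but not Rdf.
(b): fails — R12 and R25 but not R15.
(c): fails — Rpm and Rmq but not Rpq.
(d): condition met.

(d)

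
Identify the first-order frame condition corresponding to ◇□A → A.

symmetry

This is a form of the B axiom.
Its frame correspondent is symmetry — ∀x ∀y (Rxy → Ryx).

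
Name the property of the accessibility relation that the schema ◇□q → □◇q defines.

Suppose ◇□q→□◇q is valid. Take Rxy, Rxz and set V(q)={w : Ryw}. Then □q at y so ◇□q at x, so □◇q at x, so ◇q at z, giving w with Rzw and Ryw.

convergence: ∀x ∀y ∀z (Rxy ∧ Rxz → ∃w (Ryw ∧ Rzw))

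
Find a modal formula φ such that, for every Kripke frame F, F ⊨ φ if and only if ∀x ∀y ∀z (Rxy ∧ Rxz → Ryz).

A defining formula is ◇p → □◇p (the 5 axiom).
Suppose ◇p→□◇p is valid. Take Rxy, Rxz and set V(p)={y}. Then ◇p at x, so □◇p at x, so ◇p at z, so some w with Rzw has p; w=y, i.e. Rzy. By symmetry of the argument, Ryz.

◇p → □◇p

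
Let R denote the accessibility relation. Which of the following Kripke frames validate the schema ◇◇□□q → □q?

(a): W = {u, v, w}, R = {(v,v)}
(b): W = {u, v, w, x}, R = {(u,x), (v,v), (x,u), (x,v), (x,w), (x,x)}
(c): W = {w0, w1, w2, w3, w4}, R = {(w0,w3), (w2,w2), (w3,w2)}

This is the axiom for a generalized confluence (Geach) condition; its first-order frame correspondent is ∀x ∀y ∀z ((xR²y ∧ xRz) → ∃w (yR²w ∧ z = w)).
(a): ✓.
(b): fails — uR²v, uRx but no t with vR²t and x=t.
(c): fails — w0R²w2, w0Rw3 but no w with w2R²w and w3=w.
Valid on: (a).

(a)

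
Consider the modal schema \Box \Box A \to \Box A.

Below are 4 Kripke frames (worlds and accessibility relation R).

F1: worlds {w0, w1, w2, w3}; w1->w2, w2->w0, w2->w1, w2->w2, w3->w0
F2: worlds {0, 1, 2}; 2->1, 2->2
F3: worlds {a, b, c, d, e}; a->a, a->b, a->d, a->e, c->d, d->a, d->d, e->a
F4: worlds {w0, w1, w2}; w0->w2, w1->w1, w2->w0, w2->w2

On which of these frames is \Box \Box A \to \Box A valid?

This is the axiom for density; its first-order frame correspondent is \forall x \forall y (Rxy \to \exists z (Rxz \wedge Rzy)).
F1: fails — Rw3w0 but no z with Rw3z and Rzw0.
F2: condition met.
F3: condition met.
F4: condition met.

F2, F3, F4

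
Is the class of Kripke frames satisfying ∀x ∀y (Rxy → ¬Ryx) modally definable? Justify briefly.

Not definable by any modal formula

If a class were modally definable it would be closed under surjective bounded morphisms (Goldblatt–Thomason).
The 5-cycle (worlds 0,1,2,3,4 with 0→1→2→3→4→0) is asymmetric. Mapping every world to a single reflexive point • is a surjective bounded morphism, and the reflexive point is not asymmetric (R•• but asymmetry requires ¬R••).
So the class is not modally definable.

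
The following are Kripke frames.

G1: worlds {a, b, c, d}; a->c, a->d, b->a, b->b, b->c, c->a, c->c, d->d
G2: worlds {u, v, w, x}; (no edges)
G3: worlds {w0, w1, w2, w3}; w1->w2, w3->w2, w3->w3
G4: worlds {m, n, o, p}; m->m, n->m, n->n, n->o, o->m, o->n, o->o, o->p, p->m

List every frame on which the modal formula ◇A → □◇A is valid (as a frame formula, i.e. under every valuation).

G2

The schema corresponds to the Euclidean property: ∀x ∀y ∀z (Rxy ∧ Rxz → Ryz).
G1: fails — Rac and Rad but not Rcd.
G2: holds.
G3: fails — Rw1w2 and Rw1w2 but not Rw2w2.
G4: fails — Rnm and Rnn but not Rmn.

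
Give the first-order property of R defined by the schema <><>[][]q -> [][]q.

forall x forall y forall z ((x R^2 y & x R^2 z) -> exists w (y R^2 w & z = w))

This is a Sahlqvist (Geach-type) schema ◇^2□^2q → □^2◇^0q.
Minimal-valuation argument: fix x; take any y with xR^2y and any z with xR^2z. Set V(q) to the set of worlds R-reachable from y in exactly 2 steps. Then □^2q holds at y, so the antecedent holds at x; validity forces ◇^0q at z, giving a w with zR^0w and yR^2w.
First-order correspondent: forall x forall y forall z ((x R^2 y & x R^2 z) -> exists w (y R^2 w & z = w)).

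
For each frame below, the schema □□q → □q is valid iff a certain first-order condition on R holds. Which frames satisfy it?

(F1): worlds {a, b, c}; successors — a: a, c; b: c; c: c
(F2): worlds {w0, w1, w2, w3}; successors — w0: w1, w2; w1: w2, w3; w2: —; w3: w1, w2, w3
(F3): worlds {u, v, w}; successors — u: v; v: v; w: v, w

This is the axiom for density; its first-order frame correspondent is ∀x ∀y (Rxy → ∃z (Rxz ∧ Rzy)).
(F1): satisfies the condition.
(F2): fails — Rw0w1 but no z with Rw0z and Rzw1.
(F3): satisfies the condition.

(F1), (F3)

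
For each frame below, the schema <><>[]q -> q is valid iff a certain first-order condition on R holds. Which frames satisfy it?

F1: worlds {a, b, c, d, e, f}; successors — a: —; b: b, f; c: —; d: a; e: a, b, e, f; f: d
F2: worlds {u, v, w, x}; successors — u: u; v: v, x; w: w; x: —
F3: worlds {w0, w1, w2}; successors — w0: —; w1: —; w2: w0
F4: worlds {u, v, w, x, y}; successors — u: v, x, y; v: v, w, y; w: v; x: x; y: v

Frame correspondent (Sahlqvist): forall x forall y (x R^2 y -> exists w (yRw & x = w)) — i.e. a generalized confluence (Geach) condition.
F1: fails — bR²d but no w with dRw and b=w.
F2: fails — vR²x but no t with xRt and v=t.
F3: ✓.
F4: fails — uR²v but no t with vRt and u=t.
Valid on: F3.

F3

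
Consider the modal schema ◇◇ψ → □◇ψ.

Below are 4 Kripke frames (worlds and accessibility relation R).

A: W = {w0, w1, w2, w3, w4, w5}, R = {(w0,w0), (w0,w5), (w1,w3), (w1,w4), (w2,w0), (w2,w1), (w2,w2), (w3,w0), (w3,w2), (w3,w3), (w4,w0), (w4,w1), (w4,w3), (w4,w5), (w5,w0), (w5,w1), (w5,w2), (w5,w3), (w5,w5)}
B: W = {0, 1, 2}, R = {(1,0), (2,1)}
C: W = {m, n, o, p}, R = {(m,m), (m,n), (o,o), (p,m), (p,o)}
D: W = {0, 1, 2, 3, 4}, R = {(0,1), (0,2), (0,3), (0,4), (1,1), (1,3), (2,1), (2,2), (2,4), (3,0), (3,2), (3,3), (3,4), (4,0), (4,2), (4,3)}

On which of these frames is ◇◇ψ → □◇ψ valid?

B

Frame correspondent (Sahlqvist): ∀x ∀y ∀z ((xR²y ∧ xRz) → ∃w (y = w ∧ zRw)) — i.e. a generalized confluence (Geach) condition.
A: fails — w0R²w1, w0Rw0 but no w with w1=w and w0Rw.
B: satisfies the condition.
C: fails — mR²m, mRn but no w with m=w and nRw.
D: fails — 0R²0, 0R1 but no w with 0=w and 1Rw.
Valid on: B.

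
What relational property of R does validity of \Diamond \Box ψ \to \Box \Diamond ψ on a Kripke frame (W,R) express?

Suppose ◇□ψ→□◇ψ is valid. Take Rxy, Rxz and set V(ψ)={w : Ryw}. Then □ψ at y so ◇□ψ at x, so □◇ψ at x, so ◇ψ at z, giving w with Rzw and Ryw.

Convergence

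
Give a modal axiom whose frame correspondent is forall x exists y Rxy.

□ψ → ◇ψ

The condition is seriality. The D schema □ψ → ◇ψ defines it.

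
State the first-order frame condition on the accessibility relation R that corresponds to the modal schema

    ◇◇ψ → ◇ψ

This is a Sahlqvist (Geach-type) schema ◇^2□^0ψ → □^0◇^1ψ.
Minimal-valuation argument: fix x; take any y with xR^2y and any z with xR^0z. Set V(ψ) to the set of worlds R-reachable from y in exactly 0 steps. Then □^0ψ holds at y, so the antecedent holds at x; validity forces ◇^1ψ at z, giving a w with zR^1w and yR^0w.
First-order correspondent: ∀x ∀y (xR²y → ∃w (y = w ∧ xRw)).

∀x ∀y (xR²y → ∃w (y = w ∧ xRw))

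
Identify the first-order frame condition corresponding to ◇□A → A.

Symmetry

This is frame-equivalent to A → □◇A (substitute ¬A for A and contrapose).
Suppose A→□◇A is valid. Take Rxy and set V(A)={x}. Then A at x, so □◇A at x, so ◇A at y, so some z with Ryz has A; z=x, i.e. Ryx.
The converse is a direct semantic check.
Frame condition: ∀x ∀y (Rxy → Ryx).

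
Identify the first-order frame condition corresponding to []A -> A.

reflexivity

Suppose □A→A is valid. At any x set V(A)={w : Rxw}. Then □A holds at x, so A holds at x, i.e. Rxx.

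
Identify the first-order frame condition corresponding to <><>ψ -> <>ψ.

Equivalently (dual form): □ψ → □□ψ.
Suppose □ψ→□□ψ is valid. Take Rxy, Ryz and set V(ψ)={w : Rxw}. Then □ψ at x, so □□ψ at x, so □ψ at y, so ψ at z, i.e. Rxz.

transitivity: forall x forall y forall z (Rxy & Ryz -> Rxz)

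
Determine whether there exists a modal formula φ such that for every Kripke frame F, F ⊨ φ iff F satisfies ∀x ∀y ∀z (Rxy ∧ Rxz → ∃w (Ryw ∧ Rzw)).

Yes, by ◇□q → □◇q

Yes: it is convergence, defined by the .2 schema ◇□q → □◇q.
Suppose ◇□q→□◇q is valid. Take Rxy, Rxz and set V(q)={w : Ryw}. Then □q at y so ◇□q at x, so □◇q at x, so ◇q at z, giving w with Rzw and Ryw.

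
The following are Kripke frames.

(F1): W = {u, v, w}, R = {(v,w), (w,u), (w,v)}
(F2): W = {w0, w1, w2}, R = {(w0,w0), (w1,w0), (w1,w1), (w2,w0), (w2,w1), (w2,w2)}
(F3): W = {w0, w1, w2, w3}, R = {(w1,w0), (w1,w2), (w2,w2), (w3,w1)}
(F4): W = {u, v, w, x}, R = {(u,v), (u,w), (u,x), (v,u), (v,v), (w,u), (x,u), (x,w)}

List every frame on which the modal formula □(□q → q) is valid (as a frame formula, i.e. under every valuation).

This is the axiom for shift-reflexivity; its first-order frame correspondent is ∀x ∀y (Rxy → Ryy).
(F1): fails — Rwu but not Ruu.
(F2): ✓.
(F3): fails — Rw1w0 but not Rw0w0.
(F4): fails — Rxw but not Rww.

(F2)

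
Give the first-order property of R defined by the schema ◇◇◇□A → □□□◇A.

∀x ∀y ∀z ((xR³y ∧ xR³z) → ∃w (yRw ∧ zRw))

This is a Sahlqvist (Geach-type) schema ◇^3□^1A → □^3◇^1A.
First-order correspondent: ∀x ∀y ∀z ((xR³y ∧ xR³z) → ∃w (yRw ∧ zRw)).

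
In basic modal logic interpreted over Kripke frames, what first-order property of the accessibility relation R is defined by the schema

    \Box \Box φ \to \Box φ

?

Suppose □□φ→□φ is valid. Take Rxy and set V(φ)={w : xR²w}. Then □□φ at x, so □φ at x, so φ at y, i.e. ∃z(Rxz∧Rzy).

density: \forall x \forall y (Rxy \to \exists z (Rxz \wedge Rzy))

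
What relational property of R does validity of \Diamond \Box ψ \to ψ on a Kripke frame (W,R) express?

symmetry

This is frame-equivalent to ψ → □◇ψ (substitute ¬ψ for ψ and contrapose).
Suppose ψ→□◇ψ is valid. Take Rxy and set V(ψ)={x}. Then ψ at x, so □◇ψ at x, so ◇ψ at y, so some z with Ryz has ψ; z=x, i.e. Ryx.
The converse is a direct semantic check.
Frame condition: \forall x \forall y (Rxy \to Ryx).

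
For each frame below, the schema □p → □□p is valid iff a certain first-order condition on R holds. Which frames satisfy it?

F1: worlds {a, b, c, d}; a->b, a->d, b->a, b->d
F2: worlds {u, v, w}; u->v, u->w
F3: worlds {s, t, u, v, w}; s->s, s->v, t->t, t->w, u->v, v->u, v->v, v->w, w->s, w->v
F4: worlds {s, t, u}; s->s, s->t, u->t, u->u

F2, F4

The schema corresponds to transitivity: ∀x ∀y ∀z (Rxy ∧ Ryz → Rxz).
F1: fails — Rab and Rba but not Raa.
F2: condition met.
F3: fails — Ruv and Rvw but not Ruw.
F4: condition met.
Valid on: F2, F4.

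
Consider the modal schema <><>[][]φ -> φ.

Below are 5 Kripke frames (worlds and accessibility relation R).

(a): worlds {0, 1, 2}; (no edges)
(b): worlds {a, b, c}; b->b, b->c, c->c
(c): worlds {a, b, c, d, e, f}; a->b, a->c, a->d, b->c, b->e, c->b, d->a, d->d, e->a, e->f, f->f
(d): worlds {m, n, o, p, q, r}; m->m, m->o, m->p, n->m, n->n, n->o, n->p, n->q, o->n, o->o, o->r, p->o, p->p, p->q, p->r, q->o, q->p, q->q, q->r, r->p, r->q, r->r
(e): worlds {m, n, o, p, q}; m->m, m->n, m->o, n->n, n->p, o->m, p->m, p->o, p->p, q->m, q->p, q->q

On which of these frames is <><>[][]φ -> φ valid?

Frame correspondent (Sahlqvist): forall x forall y (x R^2 y -> exists w (y R^2 w & x = w)) — i.e. a generalized confluence (Geach) condition.
(a): condition met.
(b): fails — bR²c but no w with cR²w and b=w.
(c): fails — aR²c but no w with cR²w and a=w.
(d): fails — mR²p but no w with pR²w and m=w.
(e): fails — pR²o but no w with oR²w and p=w.

(a)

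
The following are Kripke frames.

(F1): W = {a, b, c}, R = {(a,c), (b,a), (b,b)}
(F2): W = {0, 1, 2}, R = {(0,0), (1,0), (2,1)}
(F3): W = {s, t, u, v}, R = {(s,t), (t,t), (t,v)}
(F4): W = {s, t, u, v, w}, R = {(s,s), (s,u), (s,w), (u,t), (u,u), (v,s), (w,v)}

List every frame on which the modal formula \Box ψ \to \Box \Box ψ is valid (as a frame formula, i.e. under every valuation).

none

Frame correspondent (Sahlqvist): \forall x \forall y \forall z (Rxy \wedge Ryz \to Rxz) — i.e. transitivity.
(F1): fails — Rba and Rac but not Rbc.
(F2): fails — R21 and R10 but not R20.
(F3): fails — Rst and Rtv but not Rsv.
(F4): fails — Rvs and Rsw but not Rvw.
Valid on no frame.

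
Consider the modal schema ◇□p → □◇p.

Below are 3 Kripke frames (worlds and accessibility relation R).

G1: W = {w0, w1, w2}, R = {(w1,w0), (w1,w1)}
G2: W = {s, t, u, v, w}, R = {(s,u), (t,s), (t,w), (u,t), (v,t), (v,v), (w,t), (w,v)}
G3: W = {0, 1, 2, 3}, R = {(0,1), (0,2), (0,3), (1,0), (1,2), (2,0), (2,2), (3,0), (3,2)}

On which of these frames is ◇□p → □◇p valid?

The schema corresponds to convergence: ∀x ∀y ∀z (Rxy ∧ Rxz → ∃w (Ryw ∧ Rzw)).
G1: fails — Rw1w1 and Rw1w0 but w1 and w0 have no common successor.
G2: fails — Rts and Rtw but s and w have no common successor.
G3: holds.
Valid on: G3.

G3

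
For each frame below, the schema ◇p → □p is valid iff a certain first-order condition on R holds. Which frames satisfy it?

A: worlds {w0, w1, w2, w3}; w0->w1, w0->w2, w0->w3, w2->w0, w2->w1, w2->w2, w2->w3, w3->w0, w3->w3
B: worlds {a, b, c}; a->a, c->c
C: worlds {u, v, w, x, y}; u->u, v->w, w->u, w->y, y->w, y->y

The schema corresponds to partial functionality: ∀x ∀y ∀z (Rxy ∧ Rxz → y = z).
A: fails — w0 sees both w1 and w2.
B: holds.
C: fails — w sees both u and y.

B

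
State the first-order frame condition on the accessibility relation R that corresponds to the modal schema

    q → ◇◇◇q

This is a Sahlqvist (Geach-type) schema ◇^0□^0q → □^0◇^3q.
First-order correspondent: ∀x ∃w (x = w ∧ xR³w).

∀x ∃w (x = w ∧ xR³w)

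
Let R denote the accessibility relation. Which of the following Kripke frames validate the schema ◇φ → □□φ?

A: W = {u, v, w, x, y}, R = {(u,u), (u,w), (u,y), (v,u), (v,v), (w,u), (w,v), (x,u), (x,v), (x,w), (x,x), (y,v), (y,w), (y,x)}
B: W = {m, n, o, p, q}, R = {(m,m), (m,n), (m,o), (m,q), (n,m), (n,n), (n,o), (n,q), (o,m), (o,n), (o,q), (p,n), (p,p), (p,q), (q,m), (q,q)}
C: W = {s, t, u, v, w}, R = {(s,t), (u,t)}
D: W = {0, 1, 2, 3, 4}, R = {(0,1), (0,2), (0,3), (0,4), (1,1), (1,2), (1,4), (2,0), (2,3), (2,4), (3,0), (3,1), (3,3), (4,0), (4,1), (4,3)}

C

Frame correspondent (Sahlqvist): ∀x ∀y ∀z ((xRy ∧ xR²z) → ∃w (y = w ∧ z = w)) — i.e. a generalized confluence (Geach) condition.
A: fails — uRu, uR²v but u ≠ v.
B: fails — mRm, mR²n but m ≠ n.
C: ✓.
D: fails — 0R1, 0R²0 but 1 ≠ 0.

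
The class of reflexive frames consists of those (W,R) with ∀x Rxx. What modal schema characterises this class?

□p → p

This is reflexivity; the standard corresponding axiom is T: □p → p.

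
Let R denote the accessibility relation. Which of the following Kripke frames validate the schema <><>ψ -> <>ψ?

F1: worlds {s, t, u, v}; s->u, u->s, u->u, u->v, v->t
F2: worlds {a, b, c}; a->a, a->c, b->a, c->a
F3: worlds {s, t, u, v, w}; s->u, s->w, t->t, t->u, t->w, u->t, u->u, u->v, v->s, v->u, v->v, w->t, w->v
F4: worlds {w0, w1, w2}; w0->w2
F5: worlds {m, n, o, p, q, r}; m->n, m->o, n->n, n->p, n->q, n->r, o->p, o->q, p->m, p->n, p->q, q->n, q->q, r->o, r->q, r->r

Frame correspondent (Sahlqvist): forall x forall y forall z (Rxy & Ryz -> Rxz) — i.e. transitivity.
F1: fails — Ruv and Rvt but not Rut.
F2: fails — Rca and Rac but not Rcc.
F3: fails — Ruv and Rvs but not Rus.
F4: ✓.
F5: fails — Rnr and Rro but not Rno.

F4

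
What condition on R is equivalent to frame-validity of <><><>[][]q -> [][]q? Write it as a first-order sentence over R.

This is a Sahlqvist (Geach-type) schema ◇^3□^2q → □^2◇^0q.
Minimal-valuation argument: fix x; take any y with xR^3y and any z with xR^2z. Set V(q) to the set of worlds R-reachable from y in exactly 2 steps. Then □^2q holds at y, so the antecedent holds at x; validity forces ◇^0q at z, giving a w with zR^0w and yR^2w.
First-order correspondent: forall x forall y forall z ((x R^3 y & x R^2 z) -> exists w (y R^2 w & z = w)).

forall x forall y forall z ((x R^3 y & x R^2 z) -> exists w (y R^2 w & z = w))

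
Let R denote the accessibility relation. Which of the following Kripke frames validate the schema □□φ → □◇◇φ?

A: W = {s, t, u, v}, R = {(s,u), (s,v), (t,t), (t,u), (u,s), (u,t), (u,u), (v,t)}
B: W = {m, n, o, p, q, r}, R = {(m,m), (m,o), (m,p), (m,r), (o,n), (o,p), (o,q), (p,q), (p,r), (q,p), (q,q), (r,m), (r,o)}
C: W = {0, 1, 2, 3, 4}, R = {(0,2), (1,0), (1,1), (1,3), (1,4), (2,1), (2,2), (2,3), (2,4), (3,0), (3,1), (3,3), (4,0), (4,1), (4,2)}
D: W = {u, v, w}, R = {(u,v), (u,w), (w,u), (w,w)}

A, C

Frame correspondent (Sahlqvist): ∀x ∀z (xRz → ∃w (xR²w ∧ zR²w)) — i.e. a generalized confluence (Geach) condition.
A: ✓.
B: fails — oRn but no w with oR²w and nR²w.
C: ✓.
D: fails — uRv but no t with uR²t and vR²t.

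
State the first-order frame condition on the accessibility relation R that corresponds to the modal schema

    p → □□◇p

This is a Sahlqvist (Geach-type) schema ◇^0□^0p → □^2◇^1p.
Minimal-valuation argument: fix x; take any y with xR^0y and any z with xR^2z. Set V(p) to the set of worlds R-reachable from y in exactly 0 steps. Then □^0p holds at y, so the antecedent holds at x; validity forces ◇^1p at z, giving a w with zR^1w and yR^0w.
First-order correspondent: ∀x ∀z (xR²z → ∃w (x = w ∧ zRw)).

∀x ∀z (xR²z → ∃w (x = w ∧ zRw))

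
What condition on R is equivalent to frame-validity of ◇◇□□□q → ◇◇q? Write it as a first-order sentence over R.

This is a Sahlqvist (Geach-type) schema ◇^2□^3q → □^0◇^2q.
First-order correspondent: ∀x ∀y (xR²y → ∃w (yR³w ∧ xR²w)).

∀x ∀y (xR²y → ∃w (yR³w ∧ xR²w))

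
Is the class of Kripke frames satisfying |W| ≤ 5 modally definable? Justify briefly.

Any modally definable frame class is closed under disjoint unions.
Any modal formula valid on each of 6 disjoint one-world frames is valid on their disjoint union (validity is preserved under disjoint unions). Each one-world frame has |W|=1≤5, but the union has |W|=6.
So no modal formula (or set of formulas) defines exactly the |W|≤5 frames.

No — not modally definable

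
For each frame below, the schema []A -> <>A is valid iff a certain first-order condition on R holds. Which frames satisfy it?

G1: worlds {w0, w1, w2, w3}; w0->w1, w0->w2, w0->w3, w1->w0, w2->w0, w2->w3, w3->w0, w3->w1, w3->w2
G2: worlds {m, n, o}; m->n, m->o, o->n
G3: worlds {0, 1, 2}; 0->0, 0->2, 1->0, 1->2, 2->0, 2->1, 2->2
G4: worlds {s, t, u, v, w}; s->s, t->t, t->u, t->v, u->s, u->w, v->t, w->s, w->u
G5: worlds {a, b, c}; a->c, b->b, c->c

The schema corresponds to seriality: forall x exists y Rxy.
G1: condition met.
G2: fails — world n has no successor.
G3: condition met.
G4: condition met.
G5: condition met.

G1, G3, G4, G5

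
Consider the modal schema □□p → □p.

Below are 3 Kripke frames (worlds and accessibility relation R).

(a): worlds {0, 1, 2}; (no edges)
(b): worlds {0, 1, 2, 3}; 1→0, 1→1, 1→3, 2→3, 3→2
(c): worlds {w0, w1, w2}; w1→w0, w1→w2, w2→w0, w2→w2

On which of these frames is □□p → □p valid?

This is the axiom for density; its first-order frame correspondent is ∀x ∀y (Rxy → ∃z (Rxz ∧ Rzy)).
(a): satisfies the condition.
(b): fails — R32 but no z with R3z and Rz2.
(c): satisfies the condition.
Valid on: (a), (c).

(a), (c)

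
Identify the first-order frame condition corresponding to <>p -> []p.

partial functionality

Suppose ◇p→□p is valid. Take Rxy, Rxz and set V(p)={y}. Then ◇p at x, so □p at x, so p at z, i.e. z=y.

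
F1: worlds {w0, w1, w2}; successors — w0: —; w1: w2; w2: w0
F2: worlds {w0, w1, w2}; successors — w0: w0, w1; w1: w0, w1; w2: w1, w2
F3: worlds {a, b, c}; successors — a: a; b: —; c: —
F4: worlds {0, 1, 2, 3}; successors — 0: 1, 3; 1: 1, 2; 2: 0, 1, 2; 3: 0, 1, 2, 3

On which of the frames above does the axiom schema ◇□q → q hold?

F3

Frame correspondent (Sahlqvist): ∀x ∀y (Rxy → Ryx) — i.e. symmetry.
F1: fails — Rw1w2 but not Rw2w1.
F2: fails — Rw2w1 but not Rw1w2.
F3: satisfies the condition.
F4: fails — R32 but not R23.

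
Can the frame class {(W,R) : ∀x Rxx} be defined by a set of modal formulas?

Yes: it is reflexivity, defined by the T schema □p → p.
Suppose □p→p is valid. At any x set V(p)={w : Rxw}. Then □p holds at x, so p holds at x, i.e. Rxx.

Yes, by □p → p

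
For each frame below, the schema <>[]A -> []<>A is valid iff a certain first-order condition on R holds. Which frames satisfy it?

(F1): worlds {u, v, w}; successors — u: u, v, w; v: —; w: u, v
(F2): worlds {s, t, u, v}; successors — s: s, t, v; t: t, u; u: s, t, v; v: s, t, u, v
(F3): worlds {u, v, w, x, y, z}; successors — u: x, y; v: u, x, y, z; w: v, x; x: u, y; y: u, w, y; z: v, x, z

(F2)

Frame correspondent (Sahlqvist): forall x forall y forall z (Rxy & Rxz -> exists w (Ryw & Rzw)) — i.e. convergence.
(F1): fails — Ruv and Ruv but v and v have no common successor.
(F2): satisfies the condition.
(F3): fails — Rvz and Rvx but z and x have no common successor.
Valid on: (F2).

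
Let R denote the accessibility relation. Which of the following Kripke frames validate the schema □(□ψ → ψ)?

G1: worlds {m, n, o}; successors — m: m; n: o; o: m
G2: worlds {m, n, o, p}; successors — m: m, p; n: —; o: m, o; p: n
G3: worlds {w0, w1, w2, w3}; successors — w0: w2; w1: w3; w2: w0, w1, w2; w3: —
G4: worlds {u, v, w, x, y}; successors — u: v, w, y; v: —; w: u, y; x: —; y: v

none

The schema corresponds to shift-reflexivity: ∀x ∀y (Rxy → Ryy).
G1: fails — Rno but not Roo.
G2: fails — Rpn but not Rnn.
G3: fails — Rw1w3 but not Rw3w3.
G4: fails — Ruv but not Rvv.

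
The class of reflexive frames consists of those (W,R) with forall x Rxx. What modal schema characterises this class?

The condition is reflexivity. The T schema □s → s defines it.
Suppose □s→s is valid. At any x set V(s)={w : Rxw}. Then □s holds at x, so s holds at x, i.e. Rxx.

□s → s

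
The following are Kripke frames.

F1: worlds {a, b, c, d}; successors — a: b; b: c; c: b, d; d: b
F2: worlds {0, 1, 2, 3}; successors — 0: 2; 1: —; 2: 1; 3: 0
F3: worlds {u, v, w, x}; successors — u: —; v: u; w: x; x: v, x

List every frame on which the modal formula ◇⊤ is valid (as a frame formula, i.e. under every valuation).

The schema corresponds to seriality: ∀x ∃y Rxy.
F1: condition met.
F2: fails — world 1 has no successor.
F3: fails — world u has no successor.
Valid on: F1.

F1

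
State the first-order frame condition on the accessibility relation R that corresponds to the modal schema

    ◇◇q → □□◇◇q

This is a Sahlqvist (Geach-type) schema ◇^2□^0q → □^2◇^2q.
First-order correspondent: ∀x ∀y ∀z ((xR²y ∧ xR²z) → ∃w (y = w ∧ zR²w)).

∀x ∀y ∀z ((xR²y ∧ xR²z) → ∃w (y = w ∧ zR²w))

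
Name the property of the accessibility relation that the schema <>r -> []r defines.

Suppose ◇r→□r is valid. Take Rxy, Rxz and set V(r)={y}. Then ◇r at x, so □r at x, so r at z, i.e. z=y.

partial functionality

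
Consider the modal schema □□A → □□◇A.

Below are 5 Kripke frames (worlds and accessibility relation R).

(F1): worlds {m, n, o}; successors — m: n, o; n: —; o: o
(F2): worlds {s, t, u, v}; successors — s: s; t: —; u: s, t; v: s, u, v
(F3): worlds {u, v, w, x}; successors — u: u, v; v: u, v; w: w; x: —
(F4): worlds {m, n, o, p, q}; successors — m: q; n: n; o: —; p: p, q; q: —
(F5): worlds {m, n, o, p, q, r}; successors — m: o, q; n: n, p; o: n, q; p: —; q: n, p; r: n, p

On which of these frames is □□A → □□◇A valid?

Frame correspondent (Sahlqvist): ∀x ∀z (xR²z → ∃w (xR²w ∧ zRw)) — i.e. a generalized confluence (Geach) condition.
(F1): ✓.
(F2): fails — vR²t but no w with vR²w and tRw.
(F3): ✓.
(F4): fails — pR²q but no w with pR²w and qRw.
(F5): fails — mR²p but no w with mR²w and pRw.

(F1), (F3)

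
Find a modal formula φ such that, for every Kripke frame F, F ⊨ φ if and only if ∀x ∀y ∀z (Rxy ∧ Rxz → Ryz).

This is the Euclidean property; the standard corresponding axiom is 5: ◇p → □◇p.
Suppose ◇p→□◇p is valid. Take Rxy, Rxz and set V(p)={y}. Then ◇p at x, so □◇p at x, so ◇p at z, so some w with Rzw has p; w=y, i.e. Rzy. By symmetry of the argument, Ryz.

◇p → □◇p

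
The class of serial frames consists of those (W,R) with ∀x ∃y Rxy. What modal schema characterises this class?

This is seriality; the standard corresponding axiom is D: □r → ◇r.

□r → ◇r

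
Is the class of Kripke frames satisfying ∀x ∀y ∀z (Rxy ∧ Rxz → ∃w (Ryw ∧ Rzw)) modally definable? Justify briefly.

Yes — defined by ◇□p → □◇p

The condition is convergence. A defining modal formula is ◇□p → □◇p.
Suppose ◇□p→□◇p is valid. Take Rxy, Rxz and set V(p)={w : Ryw}. Then □p at y so ◇□p at x, so □◇p at x, so ◇p at z, giving w with Rzw and Ryw.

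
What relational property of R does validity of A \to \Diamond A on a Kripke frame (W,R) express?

reflexivity: \forall x Rxx

Replacing A by ¬A and contraposing gives the equivalent schema □A → A.
Suppose □A→A is valid. At any x set V(A)={w : Rxw}. Then □A holds at x, so A holds at x, i.e. Rxx.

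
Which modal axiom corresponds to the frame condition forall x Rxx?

□q → q

A defining formula is □q → q (the T axiom).
Suppose □q→q is valid. At any x set V(q)={w : Rxw}. Then □q holds at x, so q holds at x, i.e. Rxx.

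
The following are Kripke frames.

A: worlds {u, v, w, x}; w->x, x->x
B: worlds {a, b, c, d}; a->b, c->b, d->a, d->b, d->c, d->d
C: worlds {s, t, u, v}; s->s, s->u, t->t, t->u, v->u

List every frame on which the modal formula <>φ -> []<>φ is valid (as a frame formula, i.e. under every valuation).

The schema corresponds to the Euclidean property: forall x forall y forall z (Rxy & Rxz -> Ryz).
A: ✓.
B: fails — Rab and Rab but not Rbb.
C: fails — Rsu and Rsu but not Ruu.
Valid on: A.

A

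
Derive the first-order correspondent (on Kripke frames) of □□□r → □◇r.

This is a Sahlqvist (Geach-type) schema ◇^0□^3r → □^1◇^1r.
Minimal-valuation argument: fix x; take any y with xR^0y and any z with xR^1z. Set V(r) to the set of worlds R-reachable from y in exactly 3 steps. Then □^3r holds at y, so the antecedent holds at x; validity forces ◇^1r at z, giving a w with zR^1w and yR^3w.
First-order correspondent: ∀x ∀z (xRz → ∃w (xR³w ∧ zRw)).

∀x ∀z (xRz → ∃w (xR³w ∧ zRw))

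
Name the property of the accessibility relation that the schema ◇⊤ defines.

◇⊤ holds at w iff w has a successor, so frame-validity of ◇⊤ is exactly seriality. Equivalently via □r → ◇r:
Suppose □r→◇r is valid. At any x set V(r)=W. Then □r at x, so ◇r at x, so x has a successor.

seriality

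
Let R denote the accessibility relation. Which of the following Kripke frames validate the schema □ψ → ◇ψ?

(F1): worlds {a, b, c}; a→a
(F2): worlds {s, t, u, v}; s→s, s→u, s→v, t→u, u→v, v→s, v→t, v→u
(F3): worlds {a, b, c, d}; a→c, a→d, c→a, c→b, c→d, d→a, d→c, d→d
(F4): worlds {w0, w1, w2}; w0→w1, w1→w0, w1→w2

The schema corresponds to seriality: ∀x ∃y Rxy.
(F1): fails — world b has no successor.
(F2): condition met.
(F3): fails — world b has no successor.
(F4): fails — world w2 has no successor.

(F2)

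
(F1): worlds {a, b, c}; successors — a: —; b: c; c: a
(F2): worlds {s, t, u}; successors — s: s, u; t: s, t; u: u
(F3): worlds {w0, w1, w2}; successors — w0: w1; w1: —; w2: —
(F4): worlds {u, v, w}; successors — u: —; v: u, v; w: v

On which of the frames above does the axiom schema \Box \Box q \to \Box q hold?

(F2), (F4)

The schema corresponds to density: \forall x \forall y (Rxy \to \exists z (Rxz \wedge Rzy)).
(F1): fails — Rca but no z with Rcz and Rza.
(F2): holds.
(F3): fails — Rw0w1 but no z with Rw0z and Rzw1.
(F4): holds.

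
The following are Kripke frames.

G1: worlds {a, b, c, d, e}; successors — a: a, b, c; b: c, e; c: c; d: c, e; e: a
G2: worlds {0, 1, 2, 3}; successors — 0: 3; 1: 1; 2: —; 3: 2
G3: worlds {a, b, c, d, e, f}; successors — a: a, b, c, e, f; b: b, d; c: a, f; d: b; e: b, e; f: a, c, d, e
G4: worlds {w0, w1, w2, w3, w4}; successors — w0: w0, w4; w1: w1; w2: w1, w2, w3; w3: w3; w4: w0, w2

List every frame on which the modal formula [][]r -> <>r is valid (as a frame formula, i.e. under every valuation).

G1, G3, G4

Frame correspondent (Sahlqvist): forall x exists w (x R^2 w & xRw) — i.e. a generalized confluence (Geach) condition.
G1: holds.
G2: fails — at 0 but no w with 0R²w and 0Rw.
G3: holds.
G4: holds.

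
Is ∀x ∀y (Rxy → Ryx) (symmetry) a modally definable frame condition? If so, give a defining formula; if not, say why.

Yes, by q → □◇q

This is a Sahlqvist condition; the B axiom q → □◇q defines it.
Suppose q→□◇q is valid. Take Rxy and set V(q)={x}. Then q at x, so □◇q at x, so ◇q at y, so some z with Ryz has q; z=x, i.e. Ryx.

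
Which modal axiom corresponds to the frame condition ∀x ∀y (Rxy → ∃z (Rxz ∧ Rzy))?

□□r → □r

A defining formula is □□r → □r (the C4 axiom).
Suppose □□r→□r is valid. Take Rxy and set V(r)={w : xR²w}. Then □□r at x, so □r at x, so r at y, i.e. ∃z(Rxz∧Rzy).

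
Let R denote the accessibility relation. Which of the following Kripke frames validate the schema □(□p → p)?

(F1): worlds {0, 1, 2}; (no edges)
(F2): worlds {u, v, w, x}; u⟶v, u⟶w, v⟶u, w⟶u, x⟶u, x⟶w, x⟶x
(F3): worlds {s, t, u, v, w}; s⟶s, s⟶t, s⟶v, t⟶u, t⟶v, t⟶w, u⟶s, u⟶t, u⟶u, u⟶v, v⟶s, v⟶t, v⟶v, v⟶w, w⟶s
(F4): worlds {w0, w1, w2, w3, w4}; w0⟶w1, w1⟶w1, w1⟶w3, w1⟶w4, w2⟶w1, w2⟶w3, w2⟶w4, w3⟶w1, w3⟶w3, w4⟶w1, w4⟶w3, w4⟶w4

This is the axiom for shift-reflexivity; its first-order frame correspondent is ∀x ∀y (Rxy → Ryy).
(F1): satisfies the condition.
(F2): fails — Ruv but not Rvv.
(F3): fails — Rut but not Rtt.
(F4): satisfies the condition.

(F1), (F4)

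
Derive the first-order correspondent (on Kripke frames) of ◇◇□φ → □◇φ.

∀x ∀y ∀z ((xR²y ∧ xRz) → ∃w (yRw ∧ zRw))

This is a Sahlqvist (Geach-type) schema ◇^2□^1φ → □^1◇^1φ.
Minimal-valuation argument: fix x; take any y with xR^2y and any z with xR^1z. Set V(φ) to the set of worlds R-reachable from y in exactly 1 step. Then □^1φ holds at y, so the antecedent holds at x; validity forces ◇^1φ at z, giving a w with zR^1w and yR^1w.
First-order correspondent: ∀x ∀y ∀z ((xR²y ∧ xRz) → ∃w (yRw ∧ zRw)).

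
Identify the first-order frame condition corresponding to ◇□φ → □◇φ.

Suppose ◇□φ→□◇φ is valid. Take Rxy, Rxz and set V(φ)={w : Ryw}. Then □φ at y so ◇□φ at x, so □◇φ at x, so ◇φ at z, giving w with Rzw and Ryw.
The converse is a direct semantic check.
So the correspondent is convergence.

convergence: ∀x ∀y ∀z (Rxy ∧ Rxz → ∃w (Ryw ∧ Rzw))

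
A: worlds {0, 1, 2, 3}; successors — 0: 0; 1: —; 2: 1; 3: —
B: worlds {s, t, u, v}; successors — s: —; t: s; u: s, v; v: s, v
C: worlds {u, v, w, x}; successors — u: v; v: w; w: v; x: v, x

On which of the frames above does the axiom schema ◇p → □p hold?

The schema corresponds to partial functionality: ∀x ∀y ∀z (Rxy ∧ Rxz → y = z).
A: condition met.
B: fails — u sees both s and v.
C: fails — x sees both v and x.
Valid on: A.

A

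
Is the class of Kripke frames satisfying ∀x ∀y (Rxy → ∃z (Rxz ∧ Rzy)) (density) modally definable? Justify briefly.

Yes: it is density, defined by the C4 schema □□q → □q.
Suppose □□q→□q is valid. Take Rxy and set V(q)={w : xR²w}. Then □□q at x, so □q at x, so q at y, i.e. ∃z(Rxz∧Rzy).

Yes, by □□q → □q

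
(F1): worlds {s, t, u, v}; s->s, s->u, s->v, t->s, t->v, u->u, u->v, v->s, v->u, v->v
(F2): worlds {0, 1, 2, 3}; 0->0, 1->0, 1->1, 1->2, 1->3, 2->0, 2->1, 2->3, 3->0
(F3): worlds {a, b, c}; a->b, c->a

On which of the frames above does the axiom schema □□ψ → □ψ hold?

This is the axiom for density; its first-order frame correspondent is ∀x ∀y (Rxy → ∃z (Rxz ∧ Rzy)).
(F1): satisfies the condition.
(F2): satisfies the condition.
(F3): fails — Rca but no z with Rcz and Rza.

(F1), (F2)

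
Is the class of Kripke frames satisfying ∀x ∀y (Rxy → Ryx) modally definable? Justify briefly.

Yes — defined by p → □◇p

Yes: it is symmetry, defined by the B schema p → □◇p.
Suppose p→□◇p is valid. Take Rxy and set V(p)={x}. Then p at x, so □◇p at x, so ◇p at y, so some z with Ryz has p; z=x, i.e. Ryx.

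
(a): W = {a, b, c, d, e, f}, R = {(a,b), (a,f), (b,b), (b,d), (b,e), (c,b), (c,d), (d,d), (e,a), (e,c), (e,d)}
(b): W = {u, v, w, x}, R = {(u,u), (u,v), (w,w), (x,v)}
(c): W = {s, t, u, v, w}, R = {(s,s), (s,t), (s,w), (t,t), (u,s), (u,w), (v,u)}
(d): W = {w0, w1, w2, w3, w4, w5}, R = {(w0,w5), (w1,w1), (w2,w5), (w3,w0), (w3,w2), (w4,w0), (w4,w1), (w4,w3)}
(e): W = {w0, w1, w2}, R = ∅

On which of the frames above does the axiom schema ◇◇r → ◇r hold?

Frame correspondent (Sahlqvist): ∀x ∀y ∀z (Rxy ∧ Ryz → Rxz) — i.e. transitivity.
(a): fails — Rea and Rab but not Reb.
(b): condition met.
(c): fails — Rus and Rst but not Rut.
(d): fails — Rw3w2 and Rw2w5 but not Rw3w5.
(e): condition met.

(b), (e)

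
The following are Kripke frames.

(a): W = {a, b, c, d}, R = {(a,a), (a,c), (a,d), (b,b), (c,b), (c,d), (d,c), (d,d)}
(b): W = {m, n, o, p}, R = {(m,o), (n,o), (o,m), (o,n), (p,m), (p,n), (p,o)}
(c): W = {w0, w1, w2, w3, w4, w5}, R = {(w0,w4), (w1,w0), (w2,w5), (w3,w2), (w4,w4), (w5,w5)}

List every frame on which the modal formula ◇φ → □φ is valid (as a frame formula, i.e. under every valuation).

This is the axiom for partial functionality; its first-order frame correspondent is ∀x ∀y ∀z (Rxy ∧ Rxz → y = z).
(a): fails — a sees both a and c.
(b): fails — o sees both m and n.
(c): holds.
Valid on: (c).

(c)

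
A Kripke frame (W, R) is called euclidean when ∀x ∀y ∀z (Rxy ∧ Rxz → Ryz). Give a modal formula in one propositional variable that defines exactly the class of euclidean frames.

◇p → □◇p

This is the Euclidean property; the standard corresponding axiom is 5: ◇p → □◇p.
Suppose ◇p→□◇p is valid. Take Rxy, Rxz and set V(p)={y}. Then ◇p at x, so □◇p at x, so ◇p at z, so some w with Rzw has p; w=y, i.e. Rzy. By symmetry of the argument, Ryz.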